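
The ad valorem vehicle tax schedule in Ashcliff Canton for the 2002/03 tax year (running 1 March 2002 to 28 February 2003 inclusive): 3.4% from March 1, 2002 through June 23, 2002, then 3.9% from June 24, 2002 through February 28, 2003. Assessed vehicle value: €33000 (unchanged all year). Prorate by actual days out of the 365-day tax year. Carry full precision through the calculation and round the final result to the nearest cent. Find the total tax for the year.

March 1 – June 23, 2002: 115 days at 3.4% → €33000 × 3.4% × 115/365 = €353.5068
June 24, 2002 – February 28, 2003: 250 days at 3.9% → €33000 × 3.9% × 250/365 = €881.5068
Total = €1235.0137

€1235.01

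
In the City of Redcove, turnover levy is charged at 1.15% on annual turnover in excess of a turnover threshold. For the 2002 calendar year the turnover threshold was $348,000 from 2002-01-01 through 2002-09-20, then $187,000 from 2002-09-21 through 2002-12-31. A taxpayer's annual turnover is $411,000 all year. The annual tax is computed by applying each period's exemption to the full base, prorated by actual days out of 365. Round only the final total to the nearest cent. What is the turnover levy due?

$1,241.91

2002-01-01 to 2002-09-20: 263 days, exemption $348,000 → ($411,000 − $348,000) × 1.15% × 263/365 = $522.0370
2002-09-21 to 2002-12-31: 102 days, exemption $187,000 → ($411,000 − $187,000) × 1.15% × 102/365 = $719.8685
Total = $1,241.9055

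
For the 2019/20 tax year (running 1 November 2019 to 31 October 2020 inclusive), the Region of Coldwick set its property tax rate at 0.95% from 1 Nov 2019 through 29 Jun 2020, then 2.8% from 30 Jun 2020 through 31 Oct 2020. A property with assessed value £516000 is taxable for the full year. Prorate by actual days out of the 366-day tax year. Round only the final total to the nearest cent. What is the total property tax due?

£8136.16

1 Nov 2019 – 29 Jun 2020: 242 days at 0.95% → £516000 × 0.95% × 242/366 = £3241.2131
30 Jun – 31 Oct 2020: 124 days at 2.8% → £516000 × 2.8% × 124/366 = £4894.9508
Total = £8136.1639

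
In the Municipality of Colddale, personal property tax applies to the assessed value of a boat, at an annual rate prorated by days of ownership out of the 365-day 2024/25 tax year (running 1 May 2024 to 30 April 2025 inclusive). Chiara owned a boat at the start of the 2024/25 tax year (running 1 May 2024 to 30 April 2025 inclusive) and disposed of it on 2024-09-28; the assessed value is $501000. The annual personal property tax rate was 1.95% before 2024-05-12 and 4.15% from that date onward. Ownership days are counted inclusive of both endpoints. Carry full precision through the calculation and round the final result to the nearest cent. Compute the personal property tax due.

$8269.25

2024-05-01 to 2024-05-11: 11 days at 1.95% → $501000 × 1.95% × 11/365 = $294.4233
2024-05-12 to 2024-09-28: 140 days at 4.15% → $501000 × 4.15% × 140/365 = $7974.8219
Total = $8269.2452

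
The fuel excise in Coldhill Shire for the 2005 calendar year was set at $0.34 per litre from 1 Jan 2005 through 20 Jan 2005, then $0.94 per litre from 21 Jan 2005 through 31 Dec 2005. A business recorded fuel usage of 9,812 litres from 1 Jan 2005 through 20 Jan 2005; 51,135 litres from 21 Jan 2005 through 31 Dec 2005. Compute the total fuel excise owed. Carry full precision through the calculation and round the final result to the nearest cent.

1 Jan – 20 Jan 2005: 9,812 litres at $0.34/litre → $3336.08
21 Jan – 31 Dec 2005: 51,135 litres at $0.94/litre → $48066.90

$51402.98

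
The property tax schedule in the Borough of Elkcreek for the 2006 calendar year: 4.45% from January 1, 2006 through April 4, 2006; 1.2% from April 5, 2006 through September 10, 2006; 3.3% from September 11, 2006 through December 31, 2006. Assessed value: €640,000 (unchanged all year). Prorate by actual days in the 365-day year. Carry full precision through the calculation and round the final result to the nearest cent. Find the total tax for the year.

January 1 – April 4, 2006: 94 days at 4.45% → €640,000 × 4.45% × 94/365 = €7,334.5753
April 5 – September 10, 2006: 159 days at 1.2% → €640,000 × 1.2% × 159/365 = €3,345.5342
September 11 – December 31, 2006: 112 days at 3.3% → €640,000 × 3.3% × 112/365 = €6,480.6575
Total = €17,160.7671

€17,160.77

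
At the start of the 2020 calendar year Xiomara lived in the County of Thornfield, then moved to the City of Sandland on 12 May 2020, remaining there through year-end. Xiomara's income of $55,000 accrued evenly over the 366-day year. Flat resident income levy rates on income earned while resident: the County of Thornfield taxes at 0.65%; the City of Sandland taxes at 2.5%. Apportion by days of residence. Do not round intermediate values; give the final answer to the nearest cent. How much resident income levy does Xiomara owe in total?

The County of Thornfield, 1 Jan – 11 May 2020: 132 days → $55,000 × 0.65% × 132/366 = $128.9344
The City of Sandland, 12 May – 31 Dec 2020: 234 days → $55,000 × 2.5% × 234/366 = $879.0984
Total = $1,008.0328

$1,008.03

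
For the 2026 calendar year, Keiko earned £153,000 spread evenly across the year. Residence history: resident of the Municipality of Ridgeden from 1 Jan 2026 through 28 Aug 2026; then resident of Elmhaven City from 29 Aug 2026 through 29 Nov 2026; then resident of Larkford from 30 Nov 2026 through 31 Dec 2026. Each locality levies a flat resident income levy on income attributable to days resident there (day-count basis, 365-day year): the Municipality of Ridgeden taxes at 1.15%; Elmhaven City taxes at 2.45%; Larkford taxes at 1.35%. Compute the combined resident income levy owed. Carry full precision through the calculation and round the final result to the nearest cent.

The Municipality of Ridgeden, 1 Jan – 28 Aug 2026: 240 days → £153,000 × 1.15% × 240/365 = £1,156.9315
Elmhaven City, 29 Aug – 29 Nov 2026: 93 days → £153,000 × 2.45% × 93/365 = £955.0973
Larkford, 30 Nov – 31 Dec 2026: 32 days → £153,000 × 1.35% × 32/365 = £181.0849
Total = £2,293.1137

£2,293.11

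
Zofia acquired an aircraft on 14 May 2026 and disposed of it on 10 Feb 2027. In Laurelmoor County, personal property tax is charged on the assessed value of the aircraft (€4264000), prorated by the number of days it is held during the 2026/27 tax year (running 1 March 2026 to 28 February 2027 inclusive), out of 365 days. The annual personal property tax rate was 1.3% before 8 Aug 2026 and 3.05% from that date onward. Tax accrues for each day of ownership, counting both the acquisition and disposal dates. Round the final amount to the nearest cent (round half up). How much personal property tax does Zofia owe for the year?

14 May – 7 Aug 2026: 86 days at 1.3% → €4264000 × 1.3% × 86/365 = €13060.6904
8 Aug 2026 – 10 Feb 2027: 187 days at 3.05% → €4264000 × 3.05% × 187/365 = €66629.3808
Total = €79690.0712

€79690.07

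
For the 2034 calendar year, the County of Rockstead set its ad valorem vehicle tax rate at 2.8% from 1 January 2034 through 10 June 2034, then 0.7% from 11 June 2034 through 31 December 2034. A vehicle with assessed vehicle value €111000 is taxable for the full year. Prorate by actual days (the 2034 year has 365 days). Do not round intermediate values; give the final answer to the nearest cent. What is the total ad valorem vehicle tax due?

€1805.19

1 January – 10 June 2034: 161 days at 2.8% → €111000 × 2.8% × 161/365 = €1370.9260
11 June – 31 December 2034: 204 days at 0.7% → €111000 × 0.7% × 204/365 = €434.2685
Total = €1805.1945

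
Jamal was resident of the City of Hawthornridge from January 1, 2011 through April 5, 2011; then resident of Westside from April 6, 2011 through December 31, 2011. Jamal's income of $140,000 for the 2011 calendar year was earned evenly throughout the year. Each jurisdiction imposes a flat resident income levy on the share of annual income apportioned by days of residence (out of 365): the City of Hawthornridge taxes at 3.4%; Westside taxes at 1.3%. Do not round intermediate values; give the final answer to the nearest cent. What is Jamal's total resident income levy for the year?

The City of Hawthornridge, January 1 – April 5, 2011: 95 days → $140,000 × 3.4% × 95/365 = $1,238.9041
Westside, April 6 – December 31, 2011: 270 days → $140,000 × 1.3% × 270/365 = $1,346.3014
Total = $2,585.2055

$2,585.21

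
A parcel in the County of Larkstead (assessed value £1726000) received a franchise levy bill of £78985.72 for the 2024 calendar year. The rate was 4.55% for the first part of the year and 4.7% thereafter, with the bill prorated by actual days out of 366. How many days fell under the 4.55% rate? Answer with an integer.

Let d = days at the first rate; then 366 − d days at the second rate.
£1726000 × [4.55%·d + 4.7%·(366−d)] / 366 = £78985.72
Solving gives d = 302, so the new rate took effect on 29 Oct 2024.

302 days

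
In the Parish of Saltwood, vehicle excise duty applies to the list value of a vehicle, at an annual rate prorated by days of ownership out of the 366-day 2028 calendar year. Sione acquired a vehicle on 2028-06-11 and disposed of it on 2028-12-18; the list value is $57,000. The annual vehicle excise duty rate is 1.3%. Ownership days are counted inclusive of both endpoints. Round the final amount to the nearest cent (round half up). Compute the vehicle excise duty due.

Days held (2028-06-11 to 2028-12-18): 191 out of 366
Tax = $57,000 × 1.3% × 191/366 = $386.6967

$386.70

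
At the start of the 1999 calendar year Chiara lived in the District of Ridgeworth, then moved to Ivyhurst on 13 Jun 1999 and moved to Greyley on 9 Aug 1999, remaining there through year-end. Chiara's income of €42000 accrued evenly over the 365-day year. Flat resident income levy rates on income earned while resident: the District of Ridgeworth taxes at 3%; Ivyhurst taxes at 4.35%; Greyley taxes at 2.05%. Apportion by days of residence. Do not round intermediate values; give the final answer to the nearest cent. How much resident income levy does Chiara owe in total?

€1190.04

The District of Ridgeworth, 1 Jan – 12 Jun 1999: 163 days → €42000 × 3% × 163/365 = €562.6849
Ivyhurst, 13 Jun – 8 Aug 1999: 57 days → €42000 × 4.35% × 57/365 = €285.3123
Greyley, 9 Aug – 31 Dec 1999: 145 days → €42000 × 2.05% × 145/365 = €342.0411
Total = €1190.0384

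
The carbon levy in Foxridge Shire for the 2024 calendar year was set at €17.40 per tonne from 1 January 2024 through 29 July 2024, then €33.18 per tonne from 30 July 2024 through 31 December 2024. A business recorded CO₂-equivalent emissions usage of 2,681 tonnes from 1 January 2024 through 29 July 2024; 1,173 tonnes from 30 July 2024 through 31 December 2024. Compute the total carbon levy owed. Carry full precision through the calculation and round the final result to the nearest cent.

1 January – 29 July 2024: 2,681 tonnes at €17.40/tonne → €46,649.40
30 July – 31 December 2024: 1,173 tonnes at €33.18/tonne → €38,920.14

€85,569.54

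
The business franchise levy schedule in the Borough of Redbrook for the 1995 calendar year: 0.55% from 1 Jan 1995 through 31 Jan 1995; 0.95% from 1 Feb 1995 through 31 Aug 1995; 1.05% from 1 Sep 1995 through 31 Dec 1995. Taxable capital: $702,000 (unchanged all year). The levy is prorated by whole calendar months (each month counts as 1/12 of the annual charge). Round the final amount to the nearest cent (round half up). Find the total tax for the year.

$6,669.00

1 Jan – 31 Jan 1995: 1 month at 0.55% → $702,000 × 0.55% × 1/12 = $321.7500
1 Feb – 31 Aug 1995: 7 months at 0.95% → $702,000 × 0.95% × 7/12 = $3,890.2500
1 Sep – 31 Dec 1995: 4 months at 1.05% → $702,000 × 1.05% × 4/12 = $2,457.0000
Total = $6,669.0000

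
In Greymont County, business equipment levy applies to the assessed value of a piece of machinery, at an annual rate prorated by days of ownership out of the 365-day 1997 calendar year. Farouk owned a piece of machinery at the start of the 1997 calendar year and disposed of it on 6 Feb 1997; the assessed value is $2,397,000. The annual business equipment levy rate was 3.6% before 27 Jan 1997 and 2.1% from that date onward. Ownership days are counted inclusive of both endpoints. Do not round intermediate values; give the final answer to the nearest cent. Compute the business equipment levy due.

1 Jan – 26 Jan 1997: 26 days at 3.6% → $2,397,000 × 3.6% × 26/365 = $6,146.8274
27 Jan – 6 Feb 1997: 11 days at 2.1% → $2,397,000 × 2.1% × 11/365 = $1,517.0055
Total = $7,663.8329

$7,663.83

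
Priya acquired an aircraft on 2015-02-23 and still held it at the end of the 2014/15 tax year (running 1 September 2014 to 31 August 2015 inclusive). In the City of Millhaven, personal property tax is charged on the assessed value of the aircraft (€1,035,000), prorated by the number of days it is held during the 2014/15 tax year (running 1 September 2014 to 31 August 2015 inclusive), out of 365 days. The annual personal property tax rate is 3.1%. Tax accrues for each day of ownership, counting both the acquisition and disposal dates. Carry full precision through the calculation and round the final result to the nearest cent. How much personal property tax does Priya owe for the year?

Days held (2015-02-23 to 2015-08-31): 190 out of 365
Tax = €1,035,000 × 3.1% × 190/365 = €16,701.7808

€16,701.78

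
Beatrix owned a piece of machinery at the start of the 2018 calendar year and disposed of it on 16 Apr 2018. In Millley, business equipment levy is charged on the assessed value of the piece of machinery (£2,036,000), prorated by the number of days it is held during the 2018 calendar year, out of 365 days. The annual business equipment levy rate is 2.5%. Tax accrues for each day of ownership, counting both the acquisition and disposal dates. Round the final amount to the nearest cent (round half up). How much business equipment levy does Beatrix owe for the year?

Days held (1 Jan – 16 Apr 2018): 106 out of 365
Tax = £2,036,000 × 2.5% × 106/365 = £14,781.9178

£14,781.92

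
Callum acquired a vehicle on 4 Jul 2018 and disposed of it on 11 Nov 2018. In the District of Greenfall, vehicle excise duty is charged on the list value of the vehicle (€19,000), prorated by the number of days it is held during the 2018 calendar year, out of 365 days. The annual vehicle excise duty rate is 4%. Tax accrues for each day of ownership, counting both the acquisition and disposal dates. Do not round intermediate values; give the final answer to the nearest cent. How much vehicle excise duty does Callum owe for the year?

Days held (4 Jul – 11 Nov 2018): 131 out of 365
Tax = €19,000 × 4% × 131/365 = €272.7671

€272.77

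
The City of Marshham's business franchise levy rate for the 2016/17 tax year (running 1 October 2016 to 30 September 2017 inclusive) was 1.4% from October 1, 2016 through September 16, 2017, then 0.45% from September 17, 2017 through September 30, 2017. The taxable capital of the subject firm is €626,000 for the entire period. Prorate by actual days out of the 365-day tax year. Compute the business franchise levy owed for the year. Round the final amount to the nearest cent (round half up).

€8,535.90

October 1, 2016 – September 16, 2017: 351 days at 1.4% → €626,000 × 1.4% × 351/365 = €8,427.8466
September 17 – September 30, 2017: 14 days at 0.45% → €626,000 × 0.45% × 14/365 = €108.0493
Total = €8,535.8959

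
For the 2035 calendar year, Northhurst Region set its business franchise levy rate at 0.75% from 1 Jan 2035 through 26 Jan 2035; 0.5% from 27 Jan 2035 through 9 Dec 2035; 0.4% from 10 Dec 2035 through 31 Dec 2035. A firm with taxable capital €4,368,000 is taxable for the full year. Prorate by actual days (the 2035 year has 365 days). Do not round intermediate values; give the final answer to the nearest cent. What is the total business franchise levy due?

1 Jan – 26 Jan 2035: 26 days at 0.75% → €4,368,000 × 0.75% × 26/365 = €2,333.5890
27 Jan – 9 Dec 2035: 317 days at 0.5% → €4,368,000 × 0.5% × 317/365 = €18,967.8904
10 Dec – 31 Dec 2035: 22 days at 0.4% → €4,368,000 × 0.4% × 22/365 = €1,053.1068
Total = €22,354.5863

€22,354.59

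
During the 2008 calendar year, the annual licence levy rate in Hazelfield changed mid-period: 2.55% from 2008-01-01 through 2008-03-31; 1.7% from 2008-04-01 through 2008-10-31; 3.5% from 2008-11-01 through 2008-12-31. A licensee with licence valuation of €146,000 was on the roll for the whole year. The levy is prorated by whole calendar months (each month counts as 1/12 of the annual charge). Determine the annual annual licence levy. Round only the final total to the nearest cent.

2008-01-01 to 2008-03-31: 3 months at 2.55% → €146,000 × 2.55% × 3/12 = €930.7500
2008-04-01 to 2008-10-31: 7 months at 1.7% → €146,000 × 1.7% × 7/12 = €1,447.8333
2008-11-01 to 2008-12-31: 2 months at 3.5% → €146,000 × 3.5% × 2/12 = €851.6667
Total = €3,230.2500

€3,230.25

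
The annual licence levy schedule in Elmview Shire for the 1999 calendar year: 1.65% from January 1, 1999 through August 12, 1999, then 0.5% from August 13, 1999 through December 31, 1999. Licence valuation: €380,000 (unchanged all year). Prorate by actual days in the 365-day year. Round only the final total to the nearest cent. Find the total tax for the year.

€4,581.86

January 1 – August 12, 1999: 224 days at 1.65% → €380,000 × 1.65% × 224/365 = €3,847.8904
August 13 – December 31, 1999: 141 days at 0.5% → €380,000 × 0.5% × 141/365 = €733.9726
Total = €4,581.8630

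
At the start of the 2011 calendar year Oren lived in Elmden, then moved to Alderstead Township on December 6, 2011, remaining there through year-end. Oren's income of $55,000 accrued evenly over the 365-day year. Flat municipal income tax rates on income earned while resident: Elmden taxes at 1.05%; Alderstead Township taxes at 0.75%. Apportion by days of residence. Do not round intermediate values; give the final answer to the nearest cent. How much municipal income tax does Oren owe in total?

$565.75

Elmden, January 1 – December 5, 2011: 339 days → $55,000 × 1.05% × 339/365 = $536.3630
Alderstead Township, December 6 – December 31, 2011: 26 days → $55,000 × 0.75% × 26/365 = $29.3836
Total = $565.7466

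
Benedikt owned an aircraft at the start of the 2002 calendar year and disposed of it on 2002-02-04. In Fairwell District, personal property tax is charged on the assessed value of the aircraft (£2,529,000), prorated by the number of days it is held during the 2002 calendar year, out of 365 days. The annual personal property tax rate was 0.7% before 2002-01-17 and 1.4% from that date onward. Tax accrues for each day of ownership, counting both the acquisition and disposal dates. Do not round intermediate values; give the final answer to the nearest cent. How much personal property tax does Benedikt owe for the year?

£2,619.07

2002-01-01 to 2002-01-16: 16 days at 0.7% → £2,529,000 × 0.7% × 16/365 = £776.0219
2002-01-17 to 2002-02-04: 19 days at 1.4% → £2,529,000 × 1.4% × 19/365 = £1,843.0521
Total = £2,619.0740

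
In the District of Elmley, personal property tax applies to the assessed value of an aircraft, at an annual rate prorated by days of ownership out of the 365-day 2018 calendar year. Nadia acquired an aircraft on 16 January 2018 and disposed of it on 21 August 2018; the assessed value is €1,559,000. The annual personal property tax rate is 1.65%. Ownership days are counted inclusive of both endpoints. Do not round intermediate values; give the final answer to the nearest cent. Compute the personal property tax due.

€15,363.62

Days held (16 January – 21 August 2018): 218 out of 365
Tax = €1,559,000 × 1.65% × 218/365 = €15,363.6247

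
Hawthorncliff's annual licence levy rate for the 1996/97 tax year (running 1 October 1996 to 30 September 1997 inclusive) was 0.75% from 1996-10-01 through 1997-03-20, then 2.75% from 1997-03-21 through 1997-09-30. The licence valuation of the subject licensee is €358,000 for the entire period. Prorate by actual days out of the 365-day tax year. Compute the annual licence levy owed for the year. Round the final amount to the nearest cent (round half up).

€6,490.59

1996-10-01 to 1997-03-20: 171 days at 0.75% → €358,000 × 0.75% × 171/365 = €1,257.9041
1997-03-21 to 1997-09-30: 194 days at 2.75% → €358,000 × 2.75% × 194/365 = €5,232.6849
Total = €6,490.5890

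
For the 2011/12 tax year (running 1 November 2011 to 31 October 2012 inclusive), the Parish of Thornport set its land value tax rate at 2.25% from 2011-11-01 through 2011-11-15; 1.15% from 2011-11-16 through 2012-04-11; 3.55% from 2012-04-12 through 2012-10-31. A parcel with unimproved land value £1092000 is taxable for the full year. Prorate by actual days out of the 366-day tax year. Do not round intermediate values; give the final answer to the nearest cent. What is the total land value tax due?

£27586.43

2011-11-01 to 2011-11-15: 15 days at 2.25% → £1092000 × 2.25% × 15/366 = £1006.9672
2011-11-16 to 2012-04-11: 148 days at 1.15% → £1092000 × 1.15% × 148/366 = £5078.0984
2012-04-12 to 2012-10-31: 203 days at 3.55% → £1092000 × 3.55% × 203/366 = £21501.3607
Total = £27586.4262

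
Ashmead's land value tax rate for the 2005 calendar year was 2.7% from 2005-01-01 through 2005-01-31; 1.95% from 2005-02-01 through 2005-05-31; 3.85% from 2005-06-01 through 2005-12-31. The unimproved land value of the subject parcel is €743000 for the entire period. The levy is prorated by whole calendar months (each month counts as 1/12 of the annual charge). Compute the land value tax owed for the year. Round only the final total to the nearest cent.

€23187.79

2005-01-01 to 2005-01-31: 1 month at 2.7% → €743000 × 2.7% × 1/12 = €1671.7500
2005-02-01 to 2005-05-31: 4 months at 1.95% → €743000 × 1.95% × 4/12 = €4829.5000
2005-06-01 to 2005-12-31: 7 months at 3.85% → €743000 × 3.85% × 7/12 = €16686.5417
Total = €23187.7917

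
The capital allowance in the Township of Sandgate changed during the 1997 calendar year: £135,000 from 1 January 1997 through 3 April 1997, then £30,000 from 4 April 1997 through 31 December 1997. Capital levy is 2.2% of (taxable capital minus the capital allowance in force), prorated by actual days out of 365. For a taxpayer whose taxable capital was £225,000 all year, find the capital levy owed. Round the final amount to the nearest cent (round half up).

1 January – 3 April 1997: 93 days, exemption £135,000 → (£225,000 − £135,000) × 2.2% × 93/365 = £504.4932
4 April – 31 December 1997: 272 days, exemption £30,000 → (£225,000 − £30,000) × 2.2% × 272/365 = £3,196.9315
Total = £3,701.4247

£3,701.42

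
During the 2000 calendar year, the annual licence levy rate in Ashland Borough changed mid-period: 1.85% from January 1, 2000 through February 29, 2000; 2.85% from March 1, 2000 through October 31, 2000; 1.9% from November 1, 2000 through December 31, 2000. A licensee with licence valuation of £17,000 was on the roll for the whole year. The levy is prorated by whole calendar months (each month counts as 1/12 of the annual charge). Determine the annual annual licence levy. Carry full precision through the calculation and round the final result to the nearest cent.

£429.25

January 1 – February 29, 2000: 2 months at 1.85% → £17,000 × 1.85% × 2/12 = £52.4167
March 1 – October 31, 2000: 8 months at 2.85% → £17,000 × 2.85% × 8/12 = £323.0000
November 1 – December 31, 2000: 2 months at 1.9% → £17,000 × 1.9% × 2/12 = £53.8333
Total = £429.2500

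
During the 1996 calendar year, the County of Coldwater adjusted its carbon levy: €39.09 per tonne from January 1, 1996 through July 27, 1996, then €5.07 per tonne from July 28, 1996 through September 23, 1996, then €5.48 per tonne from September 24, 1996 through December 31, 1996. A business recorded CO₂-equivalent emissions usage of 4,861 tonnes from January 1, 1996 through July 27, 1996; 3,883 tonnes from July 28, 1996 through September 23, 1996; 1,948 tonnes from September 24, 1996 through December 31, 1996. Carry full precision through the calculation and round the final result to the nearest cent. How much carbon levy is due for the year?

€220378.34

January 1 – July 27, 1996: 4,861 tonnes at €39.09/tonne → €190016.49
July 28 – September 23, 1996: 3,883 tonnes at €5.07/tonne → €19686.81
September 24 – December 31, 1996: 1,948 tonnes at €5.48/tonne → €10675.04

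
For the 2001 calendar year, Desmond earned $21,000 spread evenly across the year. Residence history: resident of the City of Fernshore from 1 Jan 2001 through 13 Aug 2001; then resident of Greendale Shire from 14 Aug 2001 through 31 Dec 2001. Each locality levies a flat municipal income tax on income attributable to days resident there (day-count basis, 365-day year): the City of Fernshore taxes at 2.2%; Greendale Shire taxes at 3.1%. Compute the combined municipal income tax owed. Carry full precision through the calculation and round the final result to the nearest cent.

$534.49

The City of Fernshore, 1 Jan – 13 Aug 2001: 225 days → $21,000 × 2.2% × 225/365 = $284.7945
Greendale Shire, 14 Aug – 31 Dec 2001: 140 days → $21,000 × 3.1% × 140/365 = $249.6986
Total = $534.4932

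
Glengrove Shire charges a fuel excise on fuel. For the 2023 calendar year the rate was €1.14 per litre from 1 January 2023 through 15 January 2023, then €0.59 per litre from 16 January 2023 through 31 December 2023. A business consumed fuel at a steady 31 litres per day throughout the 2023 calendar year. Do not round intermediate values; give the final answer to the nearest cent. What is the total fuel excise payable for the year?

€6,931.60

1 January – 15 January 2023: 15 days × 31 litres/day = 465 litres at €1.14/litre → €530.10
16 January – 31 December 2023: 350 days × 31 litres/day = 10,850 litres at €0.59/litre → €6,401.50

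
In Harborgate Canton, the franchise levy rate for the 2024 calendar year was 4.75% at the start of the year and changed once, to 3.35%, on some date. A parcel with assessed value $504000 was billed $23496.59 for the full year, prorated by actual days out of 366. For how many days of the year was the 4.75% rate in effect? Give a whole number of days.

343 days

Let d = days at the first rate; then 366 − d days at the second rate.
$504000 × [4.75%·d + 3.35%·(366−d)] / 366 = $23496.59
Solving gives d = 343, so the new rate took effect on December 9, 2024.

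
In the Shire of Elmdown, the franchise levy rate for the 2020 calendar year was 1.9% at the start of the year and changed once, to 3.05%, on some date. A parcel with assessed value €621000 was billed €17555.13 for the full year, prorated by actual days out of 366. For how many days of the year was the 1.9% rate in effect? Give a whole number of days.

Let d = days at the first rate; then 366 − d days at the second rate.
€621000 × [1.9%·d + 3.05%·(366−d)] / 366 = €17555.13
Solving gives d = 71, so the new rate took effect on 12 March 2020.

71 days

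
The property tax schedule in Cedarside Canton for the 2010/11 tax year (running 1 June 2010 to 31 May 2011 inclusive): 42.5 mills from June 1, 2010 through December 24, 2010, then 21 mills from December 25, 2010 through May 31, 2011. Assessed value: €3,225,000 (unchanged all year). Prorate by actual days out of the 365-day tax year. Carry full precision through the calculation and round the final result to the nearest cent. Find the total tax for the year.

€107,047.91

June 1 – December 24, 2010: 207 days at 42.5 mills → €3,225,000 × 4.25% × 207/365 = €77,731.3356
December 25, 2010 – May 31, 2011: 158 days at 21 mills → €3,225,000 × 2.1% × 158/365 = €29,316.5753
Total = €107,047.9110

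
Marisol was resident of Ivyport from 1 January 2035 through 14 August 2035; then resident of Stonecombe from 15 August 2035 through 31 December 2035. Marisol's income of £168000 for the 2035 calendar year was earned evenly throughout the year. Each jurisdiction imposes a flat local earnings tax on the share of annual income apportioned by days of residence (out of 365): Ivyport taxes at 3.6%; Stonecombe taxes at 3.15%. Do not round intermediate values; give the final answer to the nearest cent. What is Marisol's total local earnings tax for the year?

£5760.10

Ivyport, 1 January – 14 August 2035: 226 days → £168000 × 3.6% × 226/365 = £3744.7890
Stonecombe, 15 August – 31 December 2035: 139 days → £168000 × 3.15% × 139/365 = £2015.3096
Total = £5760.0986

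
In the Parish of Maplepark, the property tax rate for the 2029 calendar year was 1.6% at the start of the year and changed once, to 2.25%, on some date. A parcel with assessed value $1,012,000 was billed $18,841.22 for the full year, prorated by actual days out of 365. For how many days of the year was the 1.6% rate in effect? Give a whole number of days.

Let d = days at the first rate; then 365 − d days at the second rate.
$1,012,000 × [1.6%·d + 2.25%·(365−d)] / 365 = $18,841.22
Solving gives d = 218, so the new rate took effect on 7 August 2029.

218 days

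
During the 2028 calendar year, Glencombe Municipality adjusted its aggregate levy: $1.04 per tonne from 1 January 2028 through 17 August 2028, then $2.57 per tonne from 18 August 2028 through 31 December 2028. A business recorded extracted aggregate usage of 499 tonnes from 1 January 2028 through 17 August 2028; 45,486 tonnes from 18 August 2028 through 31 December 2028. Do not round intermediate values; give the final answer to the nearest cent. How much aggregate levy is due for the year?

$117417.98

1 January – 17 August 2028: 499 tonnes at $1.04/tonne → $518.96
18 August – 31 December 2028: 45,486 tonnes at $2.57/tonne → $116899.02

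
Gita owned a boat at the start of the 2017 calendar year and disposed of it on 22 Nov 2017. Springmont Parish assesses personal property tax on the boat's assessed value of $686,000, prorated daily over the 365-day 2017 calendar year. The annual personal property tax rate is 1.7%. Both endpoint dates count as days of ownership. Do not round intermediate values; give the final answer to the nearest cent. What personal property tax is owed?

Days held (1 Jan – 22 Nov 2017): 326 out of 365
Tax = $686,000 × 1.7% × 326/365 = $10,415.9233

$10,415.92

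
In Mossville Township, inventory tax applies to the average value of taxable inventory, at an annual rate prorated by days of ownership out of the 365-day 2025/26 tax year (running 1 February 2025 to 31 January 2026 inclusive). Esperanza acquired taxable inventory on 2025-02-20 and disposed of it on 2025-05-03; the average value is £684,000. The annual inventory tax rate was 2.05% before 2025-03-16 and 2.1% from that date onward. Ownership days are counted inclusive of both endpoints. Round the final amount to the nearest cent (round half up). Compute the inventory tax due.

2025-02-20 to 2025-03-15: 24 days at 2.05% → £684,000 × 2.05% × 24/365 = £921.9945
2025-03-16 to 2025-05-03: 49 days at 2.1% → £684,000 × 2.1% × 49/365 = £1,928.3178
Total = £2,850.3123

£2,850.31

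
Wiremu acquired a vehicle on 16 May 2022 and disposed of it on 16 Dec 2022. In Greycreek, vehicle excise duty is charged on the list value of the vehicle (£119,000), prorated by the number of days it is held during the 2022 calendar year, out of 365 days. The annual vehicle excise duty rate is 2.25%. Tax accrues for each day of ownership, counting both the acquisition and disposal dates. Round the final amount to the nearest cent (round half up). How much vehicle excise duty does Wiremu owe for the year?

£1,577.16

Days held (16 May – 16 Dec 2022): 215 out of 365
Tax = £119,000 × 2.25% × 215/365 = £1,577.1575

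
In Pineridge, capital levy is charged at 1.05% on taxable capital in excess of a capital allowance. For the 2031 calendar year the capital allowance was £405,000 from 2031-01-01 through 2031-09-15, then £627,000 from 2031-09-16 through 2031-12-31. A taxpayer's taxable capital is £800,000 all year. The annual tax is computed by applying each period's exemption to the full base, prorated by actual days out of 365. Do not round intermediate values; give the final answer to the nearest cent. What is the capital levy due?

2031-01-01 to 2031-09-15: 258 days, exemption £405,000 → (£800,000 − £405,000) × 1.05% × 258/365 = £2,931.6575
2031-09-16 to 2031-12-31: 107 days, exemption £627,000 → (£800,000 − £627,000) × 1.05% × 107/365 = £532.5082
Total = £3,464.1658

£3,464.17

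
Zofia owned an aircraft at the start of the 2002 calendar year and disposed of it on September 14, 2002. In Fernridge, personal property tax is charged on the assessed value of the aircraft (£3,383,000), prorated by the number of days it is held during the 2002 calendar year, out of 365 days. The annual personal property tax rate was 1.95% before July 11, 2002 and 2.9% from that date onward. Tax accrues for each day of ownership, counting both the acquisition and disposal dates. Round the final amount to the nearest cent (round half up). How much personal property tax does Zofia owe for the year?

January 1 – July 10, 2002: 191 days at 1.95% → £3,383,000 × 1.95% × 191/365 = £34,520.5027
July 11 – September 14, 2002: 66 days at 2.9% → £3,383,000 × 2.9% × 66/365 = £17,739.8959
Total = £52,260.3986

£52,260.40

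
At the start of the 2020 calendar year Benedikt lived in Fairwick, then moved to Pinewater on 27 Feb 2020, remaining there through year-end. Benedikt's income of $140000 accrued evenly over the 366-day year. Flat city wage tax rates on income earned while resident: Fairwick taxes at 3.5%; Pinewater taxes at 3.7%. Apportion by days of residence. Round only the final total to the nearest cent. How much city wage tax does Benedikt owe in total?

$5136.39

Fairwick, 1 Jan – 26 Feb 2020: 57 days → $140000 × 3.5% × 57/366 = $763.1148
Pinewater, 27 Feb – 31 Dec 2020: 309 days → $140000 × 3.7% × 309/366 = $4373.2787
Total = $5136.3934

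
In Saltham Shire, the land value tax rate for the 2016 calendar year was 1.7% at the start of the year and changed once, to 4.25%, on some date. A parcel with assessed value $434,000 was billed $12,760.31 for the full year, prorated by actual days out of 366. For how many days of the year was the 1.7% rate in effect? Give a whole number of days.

Let d = days at the first rate; then 366 − d days at the second rate.
$434,000 × [1.7%·d + 4.25%·(366−d)] / 366 = $12,760.31
Solving gives d = 188, so the new rate took effect on July 7, 2016.

188 days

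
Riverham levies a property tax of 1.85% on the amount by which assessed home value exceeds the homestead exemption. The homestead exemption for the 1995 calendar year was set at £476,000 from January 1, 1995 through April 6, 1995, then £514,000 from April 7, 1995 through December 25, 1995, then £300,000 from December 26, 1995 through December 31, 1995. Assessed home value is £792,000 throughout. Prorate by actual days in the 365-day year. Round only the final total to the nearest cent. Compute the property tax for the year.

January 1 – April 6, 1995: 96 days, exemption £476,000 → (£792,000 − £476,000) × 1.85% × 96/365 = £1,537.5781
April 7 – December 25, 1995: 263 days, exemption £514,000 → (£792,000 − £514,000) × 1.85% × 263/365 = £3,705.7781
December 26 – December 31, 1995: 6 days, exemption £300,000 → (£792,000 − £300,000) × 1.85% × 6/365 = £149.6219
Total = £5,392.9781

£5,392.98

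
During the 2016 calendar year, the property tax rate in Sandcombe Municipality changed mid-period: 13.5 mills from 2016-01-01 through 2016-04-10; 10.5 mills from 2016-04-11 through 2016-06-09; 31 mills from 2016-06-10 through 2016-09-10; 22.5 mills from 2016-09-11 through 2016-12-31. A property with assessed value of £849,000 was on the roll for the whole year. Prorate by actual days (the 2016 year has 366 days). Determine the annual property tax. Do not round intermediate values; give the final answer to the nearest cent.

2016-01-01 to 2016-04-10: 101 days at 13.5 mills → £849,000 × 1.35% × 101/366 = £3,162.8730
2016-04-11 to 2016-06-09: 60 days at 10.5 mills → £849,000 × 1.05% × 60/366 = £1,461.3934
2016-06-10 to 2016-09-10: 93 days at 31 mills → £849,000 × 3.1% × 93/366 = £6,687.6148
2016-09-11 to 2016-12-31: 112 days at 22.5 mills → £849,000 × 2.25% × 112/366 = £5,845.5738
Total = £17,157.4549

£17,157.45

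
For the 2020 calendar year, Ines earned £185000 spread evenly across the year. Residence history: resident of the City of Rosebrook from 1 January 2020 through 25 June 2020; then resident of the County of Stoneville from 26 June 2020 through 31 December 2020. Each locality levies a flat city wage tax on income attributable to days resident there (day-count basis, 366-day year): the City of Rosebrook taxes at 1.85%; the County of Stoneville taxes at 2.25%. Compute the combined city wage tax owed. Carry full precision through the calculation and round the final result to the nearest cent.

The City of Rosebrook, 1 January – 25 June 2020: 177 days → £185000 × 1.85% × 177/366 = £1655.1434
The County of Stoneville, 26 June – 31 December 2020: 189 days → £185000 × 2.25% × 189/366 = £2149.4877
Total = £3804.6311

£3804.63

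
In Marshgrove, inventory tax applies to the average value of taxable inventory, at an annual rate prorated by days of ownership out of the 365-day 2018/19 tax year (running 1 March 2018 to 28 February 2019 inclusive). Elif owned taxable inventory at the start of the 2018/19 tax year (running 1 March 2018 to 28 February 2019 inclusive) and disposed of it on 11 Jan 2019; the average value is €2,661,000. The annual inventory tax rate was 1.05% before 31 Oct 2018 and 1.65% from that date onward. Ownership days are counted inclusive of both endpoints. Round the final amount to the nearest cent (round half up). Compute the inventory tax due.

€27,459.33

1 Mar – 30 Oct 2018: 244 days at 1.05% → €2,661,000 × 1.05% × 244/365 = €18,678.0329
31 Oct 2018 – 11 Jan 2019: 73 days at 1.65% → €2,661,000 × 1.65% × 73/365 = €8,781.3000
Total = €27,459.3329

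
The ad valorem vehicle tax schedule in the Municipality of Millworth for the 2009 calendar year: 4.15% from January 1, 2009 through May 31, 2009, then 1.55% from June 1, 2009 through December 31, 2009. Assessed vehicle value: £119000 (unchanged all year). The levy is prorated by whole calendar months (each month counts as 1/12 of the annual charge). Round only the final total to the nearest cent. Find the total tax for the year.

January 1 – May 31, 2009: 5 months at 4.15% → £119000 × 4.15% × 5/12 = £2057.7083
June 1 – December 31, 2009: 7 months at 1.55% → £119000 × 1.55% × 7/12 = £1075.9583
Total = £3133.6667

£3133.67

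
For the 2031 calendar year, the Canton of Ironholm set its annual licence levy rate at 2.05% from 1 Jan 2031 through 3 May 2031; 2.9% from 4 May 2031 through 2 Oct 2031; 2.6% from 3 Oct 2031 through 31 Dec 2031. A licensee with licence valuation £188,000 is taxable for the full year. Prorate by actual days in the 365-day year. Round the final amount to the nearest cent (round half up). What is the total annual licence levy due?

£4,774.43

1 Jan – 3 May 2031: 123 days at 2.05% → £188,000 × 2.05% × 123/365 = £1,298.7452
4 May – 2 Oct 2031: 152 days at 2.9% → £188,000 × 2.9% × 152/365 = £2,270.4219
3 Oct – 31 Dec 2031: 90 days at 2.6% → £188,000 × 2.6% × 90/365 = £1,205.2603
Total = £4,774.4274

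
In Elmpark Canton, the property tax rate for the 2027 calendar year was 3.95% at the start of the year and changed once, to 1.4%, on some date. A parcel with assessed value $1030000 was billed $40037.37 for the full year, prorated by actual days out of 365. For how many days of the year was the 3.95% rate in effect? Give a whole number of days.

Let d = days at the first rate; then 365 − d days at the second rate.
$1030000 × [3.95%·d + 1.4%·(365−d)] / 365 = $40037.37
Solving gives d = 356, so the new rate took effect on December 23, 2027.

356 days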